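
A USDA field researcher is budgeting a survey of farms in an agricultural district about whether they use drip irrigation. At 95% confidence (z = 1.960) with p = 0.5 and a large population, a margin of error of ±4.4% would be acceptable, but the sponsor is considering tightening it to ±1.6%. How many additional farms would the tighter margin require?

At ±4.4%: n = 1.960² × 0.2500 / 0.044² ≈ 496.07 → 497.
At ±1.6%: n = 1.960² × 0.2500 / 0.016² ≈ 3751.56 → 3752.
Additional respondents: 3752 − 497 = 3255.

3255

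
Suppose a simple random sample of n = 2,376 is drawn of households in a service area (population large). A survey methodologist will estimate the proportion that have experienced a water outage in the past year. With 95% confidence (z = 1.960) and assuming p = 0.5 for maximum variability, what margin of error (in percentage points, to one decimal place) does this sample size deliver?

SE(p̂) = √[p(1−p)/n] = √[0.2500/2376] = 0.01026.
E = z × SE = 1.960 × 0.01026 = 0.02010, or 2.0 percentage points.

2.0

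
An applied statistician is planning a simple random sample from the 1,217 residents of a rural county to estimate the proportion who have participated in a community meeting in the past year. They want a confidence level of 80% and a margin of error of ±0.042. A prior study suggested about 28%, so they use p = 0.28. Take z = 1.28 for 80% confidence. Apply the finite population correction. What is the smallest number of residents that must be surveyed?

Unadjusted: n₀ = 1.28² × 0.28 × 0.72 / 0.042² ≈ 187.25, so n₀ = 188.
Finite population correction with N = 1,217: n = n₀ / (1 + (n₀−1)/N) = 188 / (1 + 187/1217) = 188 / 1.1537 ≈ 162.96.
Rounding up, n = 163.

163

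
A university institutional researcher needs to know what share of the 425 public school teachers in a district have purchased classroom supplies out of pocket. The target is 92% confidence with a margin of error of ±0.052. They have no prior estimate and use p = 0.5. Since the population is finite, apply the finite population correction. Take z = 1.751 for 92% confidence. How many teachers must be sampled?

171

Unadjusted: n₀ = 1.751² × 0.50 × 0.50 / 0.052² ≈ 283.47, so n₀ = 284.
Finite population correction with N = 425: n = n₀ / (1 + (n₀−1)/N) = 284 / (1 + 283/425) = 284 / 1.6659 ≈ 170.48.
Rounding up, n = 171.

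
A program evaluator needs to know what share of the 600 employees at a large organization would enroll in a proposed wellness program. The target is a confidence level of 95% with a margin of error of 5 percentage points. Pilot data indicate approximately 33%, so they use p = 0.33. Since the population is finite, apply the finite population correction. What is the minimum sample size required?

For 95% confidence, z = 1.96.
Unadjusted: n₀ = 1.96² × 0.33 × 0.67 / 0.050² ≈ 339.75, so n₀ = 340.
Finite population correction with N = 600: n = n₀ / (1 + (n₀−1)/N) = 340 / (1 + 339/600) = 340 / 1.5650 ≈ 217.25.
Rounding up, n = 218.

218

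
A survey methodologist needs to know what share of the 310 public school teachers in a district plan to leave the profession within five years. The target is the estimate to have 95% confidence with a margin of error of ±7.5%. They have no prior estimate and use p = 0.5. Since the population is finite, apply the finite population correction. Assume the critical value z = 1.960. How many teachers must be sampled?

Unadjusted: n₀ = 1.960² × 0.50 × 0.50 / 0.075² ≈ 170.74, so n₀ = 171.
Finite population correction with N = 310: n = n₀ / (1 + (n₀−1)/N) = 171 / (1 + 170/310) = 171 / 1.5484 ≈ 110.44.
Rounding up, n = 111.

111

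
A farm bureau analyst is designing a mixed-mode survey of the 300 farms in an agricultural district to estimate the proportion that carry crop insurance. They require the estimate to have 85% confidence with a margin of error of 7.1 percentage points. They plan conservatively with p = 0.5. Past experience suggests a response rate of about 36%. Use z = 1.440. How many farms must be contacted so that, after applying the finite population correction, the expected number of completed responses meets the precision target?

Completed interviews needed (unadjusted): n₀ = 1.440² × 0.2500 / 0.071² ≈ 102.84 → 103.
FPC for N = 300: n = 103 / (1 + 102/300) = 103 / 1.3400 ≈ 76.87 → 77.
At a 36% response rate, contacts needed = 77 / 0.36 ≈ 213.89 → 214.

214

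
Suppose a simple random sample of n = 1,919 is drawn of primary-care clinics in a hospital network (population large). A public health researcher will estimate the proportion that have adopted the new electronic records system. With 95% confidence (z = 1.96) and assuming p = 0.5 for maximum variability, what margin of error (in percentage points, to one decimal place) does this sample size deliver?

2.2

SE(p̂) = √[p(1−p)/n] = √[0.2500/1919] = 0.01141.
E = z × SE = 1.96 × 0.01141 = 0.02237, or 2.2 percentage points.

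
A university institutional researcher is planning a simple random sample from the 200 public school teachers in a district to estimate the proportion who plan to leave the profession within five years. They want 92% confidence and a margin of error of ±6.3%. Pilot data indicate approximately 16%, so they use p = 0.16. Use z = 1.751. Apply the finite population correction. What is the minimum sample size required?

69

Unadjusted: n₀ = 1.751² × 0.16 × 0.84 / 0.063² ≈ 103.82, so n₀ = 104.
Finite population correction with N = 200: n = n₀ / (1 + (n₀−1)/N) = 104 / (1 + 103/200) = 104 / 1.5150 ≈ 68.65.
Rounding up, n = 69.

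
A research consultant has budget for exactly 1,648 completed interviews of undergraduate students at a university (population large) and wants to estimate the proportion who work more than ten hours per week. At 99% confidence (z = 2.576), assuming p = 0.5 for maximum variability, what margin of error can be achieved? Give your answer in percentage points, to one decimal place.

3.2

SE(p̂) = √[p(1−p)/n] = √[0.2500/1648] = 0.01232.
E = z × SE = 2.576 × 0.01232 = 0.03173, or 3.2 percentage points.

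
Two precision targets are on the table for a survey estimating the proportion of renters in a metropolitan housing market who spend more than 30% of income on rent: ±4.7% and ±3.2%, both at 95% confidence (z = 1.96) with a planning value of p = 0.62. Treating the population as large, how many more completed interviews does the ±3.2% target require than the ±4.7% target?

474

At ±4.7%: n = 1.96² × 0.2356 / 0.047² ≈ 409.72 → 410.
At ±3.2%: n = 1.96² × 0.2356 / 0.032² ≈ 883.87 → 884.
Additional respondents: 884 − 410 = 474.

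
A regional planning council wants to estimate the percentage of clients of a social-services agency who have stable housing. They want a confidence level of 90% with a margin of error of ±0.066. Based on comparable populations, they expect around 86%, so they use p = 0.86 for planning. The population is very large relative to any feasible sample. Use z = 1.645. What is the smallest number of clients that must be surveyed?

75

With p = 0.86, p(1−p) = 0.1204.
n = z²·p(1−p)/E² = 1.645² × 0.1204 / 0.066² = 2.7060 × 0.1204 / 0.004356 ≈ 74.79.
Rounding up gives n = 75.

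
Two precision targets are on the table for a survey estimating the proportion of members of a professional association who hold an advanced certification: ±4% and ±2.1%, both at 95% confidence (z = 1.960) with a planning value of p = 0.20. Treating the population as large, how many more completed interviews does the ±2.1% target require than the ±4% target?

1009

At ±4%: n = 1.960² × 0.1600 / 0.040² ≈ 384.16 → 385.
At ±2.1%: n = 1.960² × 0.1600 / 0.021² ≈ 1393.78 → 1394.
Additional respondents: 1394 − 385 = 1009.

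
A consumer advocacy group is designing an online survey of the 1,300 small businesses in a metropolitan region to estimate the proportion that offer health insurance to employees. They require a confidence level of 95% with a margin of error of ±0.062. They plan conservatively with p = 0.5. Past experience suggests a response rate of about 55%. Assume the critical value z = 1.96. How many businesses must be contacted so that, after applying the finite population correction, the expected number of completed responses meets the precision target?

Completed interviews needed (unadjusted): n₀ = 1.96² × 0.2500 / 0.062² ≈ 249.84 → 250.
FPC for N = 1,300: n = 250 / (1 + 249/1300) = 250 / 1.1915 ≈ 209.81 → 210.
At a 55% response rate, contacts needed = 210 / 0.55 ≈ 381.82 → 382.

382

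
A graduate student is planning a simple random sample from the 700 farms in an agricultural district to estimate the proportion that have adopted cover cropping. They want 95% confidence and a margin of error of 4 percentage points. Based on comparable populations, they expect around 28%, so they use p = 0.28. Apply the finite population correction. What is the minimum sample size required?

For 95% confidence, z = 1.960.
Unadjusted: n₀ = 1.960² × 0.28 × 0.72 / 0.040² ≈ 484.04, so n₀ = 485.
Finite population correction with N = 700: n = n₀ / (1 + (n₀−1)/N) = 485 / (1 + 484/700) = 485 / 1.6914 ≈ 286.74.
Rounding up, n = 287.

287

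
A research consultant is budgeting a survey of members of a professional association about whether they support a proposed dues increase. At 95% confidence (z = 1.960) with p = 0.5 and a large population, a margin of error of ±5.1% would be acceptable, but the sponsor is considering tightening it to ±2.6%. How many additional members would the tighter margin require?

1051

At ±5.1%: n = 1.960² × 0.2500 / 0.051² ≈ 369.24 → 370.
At ±2.6%: n = 1.960² × 0.2500 / 0.026² ≈ 1420.71 → 1421.
Additional respondents: 1421 − 370 = 1051.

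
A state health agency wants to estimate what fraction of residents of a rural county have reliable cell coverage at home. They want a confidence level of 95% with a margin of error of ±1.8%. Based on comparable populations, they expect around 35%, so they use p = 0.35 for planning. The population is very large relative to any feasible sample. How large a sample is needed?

2698

For 95% confidence, z = 1.960.
With p = 0.35, p(1−p) = 0.2275.
n = z²·p(1−p)/E² = 1.960² × 0.2275 / 0.018² = 3.8416 × 0.2275 / 0.000324 ≈ 2697.42.
Rounding up gives n = 2698.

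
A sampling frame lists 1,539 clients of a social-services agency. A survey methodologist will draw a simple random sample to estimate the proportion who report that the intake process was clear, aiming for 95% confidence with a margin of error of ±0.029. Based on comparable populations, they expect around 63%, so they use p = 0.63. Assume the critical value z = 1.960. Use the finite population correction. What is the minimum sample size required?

630

Unadjusted: n₀ = 1.960² × 0.63 × 0.37 / 0.029² ≈ 1064.78, so n₀ = 1065.
Finite population correction with N = 1,539: n = n₀ / (1 + (n₀−1)/N) = 1065 / (1 + 1064/1539) = 1065 / 1.6914 ≈ 629.67.
Rounding up, n = 630.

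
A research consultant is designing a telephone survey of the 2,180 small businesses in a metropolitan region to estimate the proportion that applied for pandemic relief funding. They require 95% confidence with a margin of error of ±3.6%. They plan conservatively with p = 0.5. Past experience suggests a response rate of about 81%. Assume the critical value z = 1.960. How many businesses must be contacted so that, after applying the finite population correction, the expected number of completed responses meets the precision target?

Completed interviews needed (unadjusted): n₀ = 1.960² × 0.2500 / 0.036² ≈ 741.05 → 742.
FPC for N = 2,180: n = 742 / (1 + 741/2180) = 742 / 1.3399 ≈ 553.77 → 554.
At an 81% response rate, contacts needed = 554 / 0.81 ≈ 683.95 → 684.

684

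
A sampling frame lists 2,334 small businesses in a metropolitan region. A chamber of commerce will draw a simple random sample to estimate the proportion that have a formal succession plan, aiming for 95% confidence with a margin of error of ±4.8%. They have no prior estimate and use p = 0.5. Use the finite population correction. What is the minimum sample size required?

For 95% confidence, z = 1.96.
Unadjusted: n₀ = 1.96² × 0.50 × 0.50 / 0.048² ≈ 416.84, so n₀ = 417.
Finite population correction with N = 2,334: n = n₀ / (1 + (n₀−1)/N) = 417 / (1 + 416/2334) = 417 / 1.1782 ≈ 353.92.
Rounding up, n = 354.

354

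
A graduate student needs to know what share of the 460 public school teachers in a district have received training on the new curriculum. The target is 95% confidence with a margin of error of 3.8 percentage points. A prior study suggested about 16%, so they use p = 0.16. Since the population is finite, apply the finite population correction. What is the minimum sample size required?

For 95% confidence, z = 1.960.
Unadjusted: n₀ = 1.960² × 0.16 × 0.84 / 0.038² ≈ 357.56, so n₀ = 358.
Finite population correction with N = 460: n = n₀ / (1 + (n₀−1)/N) = 358 / (1 + 357/460) = 358 / 1.7761 ≈ 201.57.
Rounding up, n = 202.

202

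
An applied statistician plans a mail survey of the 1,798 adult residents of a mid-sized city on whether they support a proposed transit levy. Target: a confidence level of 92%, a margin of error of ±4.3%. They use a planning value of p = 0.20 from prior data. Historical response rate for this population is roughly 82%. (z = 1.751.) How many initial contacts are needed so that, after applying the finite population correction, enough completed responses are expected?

283

Completed interviews needed (unadjusted): n₀ = 1.751² × 0.1600 / 0.043² ≈ 265.31 → 266.
FPC for N = 1,798: n = 266 / (1 + 265/1798) = 266 / 1.1474 ≈ 231.83 → 232.
At an 82% response rate, contacts needed = 232 / 0.82 ≈ 282.93 → 283.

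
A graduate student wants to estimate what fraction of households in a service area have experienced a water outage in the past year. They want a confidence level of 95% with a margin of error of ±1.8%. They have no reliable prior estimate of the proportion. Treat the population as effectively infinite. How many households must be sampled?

For 95% confidence, z = 1.960.
With no prior estimate, use p = 0.5, giving p(1−p) = 0.25.
n = z²·p(1−p)/E² = 1.960² × 0.2500 / 0.018² = 3.8416 × 0.2500 / 0.000324 ≈ 2964.20.
Rounding up gives n = 2965.

2965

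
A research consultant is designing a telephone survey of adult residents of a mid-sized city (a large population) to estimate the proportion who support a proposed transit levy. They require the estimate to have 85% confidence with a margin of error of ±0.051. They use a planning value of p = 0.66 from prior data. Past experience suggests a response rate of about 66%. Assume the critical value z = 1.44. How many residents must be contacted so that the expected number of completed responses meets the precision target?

Completed interviews needed: n₀ = 1.44² × 0.2244 / 0.051² ≈ 178.90 → 179.
At a 66% response rate, contacts needed = 179 / 0.66 ≈ 271.21 → 272.

272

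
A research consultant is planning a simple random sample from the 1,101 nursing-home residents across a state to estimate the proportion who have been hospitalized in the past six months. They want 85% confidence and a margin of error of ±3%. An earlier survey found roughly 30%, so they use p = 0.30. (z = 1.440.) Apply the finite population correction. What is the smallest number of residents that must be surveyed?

337

Unadjusted: n₀ = 1.440² × 0.30 × 0.70 / 0.030² ≈ 483.84, so n₀ = 484.
Finite population correction with N = 1,101: n = n₀ / (1 + (n₀−1)/N) = 484 / (1 + 483/1101) = 484 / 1.4387 ≈ 336.42.
Rounding up, n = 337.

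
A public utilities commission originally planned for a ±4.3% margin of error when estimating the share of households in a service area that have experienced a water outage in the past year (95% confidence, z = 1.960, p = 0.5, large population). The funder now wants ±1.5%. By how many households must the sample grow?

At ±4.3%: n = 1.960² × 0.2500 / 0.043² ≈ 519.42 → 520.
At ±1.5%: n = 1.960² × 0.2500 / 0.015² ≈ 4268.44 → 4269.
Additional respondents: 4269 − 520 = 3749.

3749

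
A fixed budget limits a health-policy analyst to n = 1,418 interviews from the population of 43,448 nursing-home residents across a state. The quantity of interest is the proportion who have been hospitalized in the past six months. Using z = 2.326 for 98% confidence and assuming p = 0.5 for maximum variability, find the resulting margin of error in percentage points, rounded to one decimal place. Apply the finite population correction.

Finite-population factor: (N−n)/(N−1) = (43448−1418)/(43448−1) = 0.9674.
SE(p̂) = √[p(1−p)/n · (N−n)/(N−1)] = √[0.2500/1418 × 0.9674] = 0.01306.
E = z × SE = 2.326 × 0.01306 = 0.03038 ≈ 3.0 percentage points.

3.0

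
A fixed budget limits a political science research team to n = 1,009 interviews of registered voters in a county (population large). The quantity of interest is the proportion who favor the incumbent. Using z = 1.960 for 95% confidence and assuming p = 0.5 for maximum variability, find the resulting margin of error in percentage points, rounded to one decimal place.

SE(p̂) = √[p(1−p)/n] = √[0.2500/1009] = 0.01574.
E = z × SE = 1.960 × 0.01574 = 0.03085, or 3.1 percentage points.

3.1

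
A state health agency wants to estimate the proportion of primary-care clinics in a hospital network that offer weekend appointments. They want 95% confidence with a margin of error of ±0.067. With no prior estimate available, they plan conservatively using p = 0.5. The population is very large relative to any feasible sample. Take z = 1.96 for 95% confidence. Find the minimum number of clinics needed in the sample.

With p = 0.5, p(1−p) = 0.25.
n = z²·p(1−p)/E² = 1.96² × 0.2500 / 0.067² = 3.8416 × 0.2500 / 0.004489 ≈ 213.95.
Rounding up gives n = 214.

214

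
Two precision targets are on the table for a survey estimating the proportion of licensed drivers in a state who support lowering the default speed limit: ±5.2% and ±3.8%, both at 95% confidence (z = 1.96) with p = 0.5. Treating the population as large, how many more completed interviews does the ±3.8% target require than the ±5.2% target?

310

At ±5.2%: n = 1.96² × 0.2500 / 0.052² ≈ 355.18 → 356.
At ±3.8%: n = 1.96² × 0.2500 / 0.038² ≈ 665.10 → 666.
Additional respondents: 666 − 356 = 310.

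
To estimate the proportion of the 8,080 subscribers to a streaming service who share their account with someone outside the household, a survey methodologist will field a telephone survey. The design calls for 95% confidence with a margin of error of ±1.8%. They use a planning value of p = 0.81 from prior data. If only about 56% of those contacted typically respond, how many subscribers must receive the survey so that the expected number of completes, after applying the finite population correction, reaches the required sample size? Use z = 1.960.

Completed interviews needed (unadjusted): n₀ = 1.960² × 0.1539 / 0.018² ≈ 1824.76 → 1825.
FPC for N = 8,080: n = 1825 / (1 + 1824/8080) = 1825 / 1.2257 ≈ 1488.89 → 1489.
At a 56% response rate, contacts needed = 1489 / 0.56 ≈ 2658.93 → 2659.

2659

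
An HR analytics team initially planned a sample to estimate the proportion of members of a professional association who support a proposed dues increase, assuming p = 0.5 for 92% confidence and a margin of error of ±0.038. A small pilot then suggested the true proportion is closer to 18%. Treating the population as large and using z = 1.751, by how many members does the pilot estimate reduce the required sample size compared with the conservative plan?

217

Conservative (p = 0.5): n = 1.751² × 0.25 / 0.038² ≈ 530.82 → 531.
Using p = 0.18: p(1−p) = 0.1476, so n = 1.751² × 0.1476 / 0.038² ≈ 313.39 → 314.
Reduction: 531 − 314 = 217.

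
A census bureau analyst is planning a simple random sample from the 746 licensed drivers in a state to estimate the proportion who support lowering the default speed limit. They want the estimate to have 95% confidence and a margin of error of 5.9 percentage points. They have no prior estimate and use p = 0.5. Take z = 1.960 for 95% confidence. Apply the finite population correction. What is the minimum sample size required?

Unadjusted: n₀ = 1.960² × 0.50 × 0.50 / 0.059² ≈ 275.90, so n₀ = 276.
Finite population correction with N = 746: n = n₀ / (1 + (n₀−1)/N) = 276 / (1 + 275/746) = 276 / 1.3686 ≈ 201.66.
Rounding up, n = 202.

202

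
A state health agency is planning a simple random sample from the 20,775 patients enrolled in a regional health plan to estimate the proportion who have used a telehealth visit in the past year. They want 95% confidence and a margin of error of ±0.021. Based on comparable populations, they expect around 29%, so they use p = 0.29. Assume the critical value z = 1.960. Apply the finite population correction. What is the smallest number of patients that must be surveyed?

Unadjusted: n₀ = 1.960² × 0.29 × 0.71 / 0.021² ≈ 1793.62, so n₀ = 1794.
Finite population correction with N = 20,775: n = n₀ / (1 + (n₀−1)/N) = 1794 / (1 + 1793/20775) = 1794 / 1.0863 ≈ 1651.47.
Rounding up, n = 1652.

1652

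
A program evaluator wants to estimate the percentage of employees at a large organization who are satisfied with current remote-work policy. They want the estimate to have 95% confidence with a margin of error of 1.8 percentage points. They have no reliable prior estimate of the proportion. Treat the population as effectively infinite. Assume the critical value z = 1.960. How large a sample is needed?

With no prior estimate, use p = 0.5, giving p(1−p) = 0.25.
n = z²·p(1−p)/E² = 1.960² × 0.2500 / 0.018² = 3.8416 × 0.2500 / 0.000324 ≈ 2964.20.
Rounding up gives n = 2965.

2965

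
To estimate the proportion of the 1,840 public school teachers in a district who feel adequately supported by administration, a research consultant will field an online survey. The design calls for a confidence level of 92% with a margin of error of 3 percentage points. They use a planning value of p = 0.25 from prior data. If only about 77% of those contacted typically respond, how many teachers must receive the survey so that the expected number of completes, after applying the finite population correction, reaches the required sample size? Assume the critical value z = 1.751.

Completed interviews needed (unadjusted): n₀ = 1.751² × 0.1875 / 0.030² ≈ 638.75 → 639.
FPC for N = 1,840: n = 639 / (1 + 638/1840) = 639 / 1.3467 ≈ 474.48 → 475.
At a 77% response rate, contacts needed = 475 / 0.77 ≈ 616.88 → 617.

617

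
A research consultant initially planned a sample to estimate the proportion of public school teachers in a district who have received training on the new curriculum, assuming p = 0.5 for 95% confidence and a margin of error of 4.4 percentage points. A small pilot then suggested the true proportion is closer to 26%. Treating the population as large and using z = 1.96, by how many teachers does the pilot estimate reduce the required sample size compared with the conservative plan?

Conservative (p = 0.5): n = 1.96² × 0.25 / 0.044² ≈ 496.07 → 497.
Using p = 0.26: p(1−p) = 0.1924, so n = 1.96² × 0.1924 / 0.044² ≈ 381.78 → 382.
Reduction: 497 − 382 = 115.

115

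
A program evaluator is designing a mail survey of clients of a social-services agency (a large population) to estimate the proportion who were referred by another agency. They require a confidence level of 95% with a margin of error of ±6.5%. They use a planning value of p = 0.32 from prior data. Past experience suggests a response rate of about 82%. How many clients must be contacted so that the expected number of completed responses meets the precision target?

For 95% confidence, z = 1.960.
Completed interviews needed: n₀ = 1.960² × 0.2176 / 0.065² ≈ 197.85 → 198.
At an 82% response rate, contacts needed = 198 / 0.82 ≈ 241.46 → 242.

242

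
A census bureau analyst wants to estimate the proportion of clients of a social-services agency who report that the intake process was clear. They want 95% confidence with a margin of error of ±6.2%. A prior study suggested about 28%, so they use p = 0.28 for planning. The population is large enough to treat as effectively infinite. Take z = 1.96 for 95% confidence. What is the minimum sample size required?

With p = 0.28, p(1−p) = 0.2016.
n = z²·p(1−p)/E² = 1.96² × 0.2016 / 0.062² = 3.8416 × 0.2016 / 0.003844 ≈ 201.47.
Rounding up gives n = 202.

202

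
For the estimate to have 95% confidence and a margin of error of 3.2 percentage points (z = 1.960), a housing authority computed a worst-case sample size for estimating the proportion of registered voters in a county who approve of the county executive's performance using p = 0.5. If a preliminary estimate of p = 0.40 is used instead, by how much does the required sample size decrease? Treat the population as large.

Conservative (p = 0.5): n = 1.960² × 0.25 / 0.032² ≈ 937.89 → 938.
Using p = 0.40: p(1−p) = 0.2400, so n = 1.960² × 0.2400 / 0.032² ≈ 900.38 → 901.
Reduction: 938 − 901 = 37.

37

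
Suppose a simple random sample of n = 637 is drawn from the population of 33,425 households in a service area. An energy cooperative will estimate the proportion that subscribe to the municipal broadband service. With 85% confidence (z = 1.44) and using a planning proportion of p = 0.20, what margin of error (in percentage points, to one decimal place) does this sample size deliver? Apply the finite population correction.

Finite-population factor: (N−n)/(N−1) = (33425−637)/(33425−1) = 0.9810.
SE(p̂) = √[p(1−p)/n · (N−n)/(N−1)] = √[0.1600/637 × 0.9810] = 0.01570.
E = z × SE = 1.44 × 0.01570 = 0.02260 ≈ 2.3 percentage points.

2.3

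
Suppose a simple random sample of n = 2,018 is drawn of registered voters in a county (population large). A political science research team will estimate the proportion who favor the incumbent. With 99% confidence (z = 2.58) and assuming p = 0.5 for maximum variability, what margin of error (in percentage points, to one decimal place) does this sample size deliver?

SE(p̂) = √[p(1−p)/n] = √[0.2500/2018] = 0.01113.
E = z × SE = 2.58 × 0.01113 = 0.02872, or 2.9 percentage points.

2.9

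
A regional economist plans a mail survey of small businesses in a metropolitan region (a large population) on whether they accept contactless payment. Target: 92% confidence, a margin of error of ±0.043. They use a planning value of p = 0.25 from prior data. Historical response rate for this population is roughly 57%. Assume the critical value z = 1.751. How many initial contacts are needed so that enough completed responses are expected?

Completed interviews needed: n₀ = 1.751² × 0.1875 / 0.043² ≈ 310.91 → 311.
At a 57% response rate, contacts needed = 311 / 0.57 ≈ 545.61 → 546.

546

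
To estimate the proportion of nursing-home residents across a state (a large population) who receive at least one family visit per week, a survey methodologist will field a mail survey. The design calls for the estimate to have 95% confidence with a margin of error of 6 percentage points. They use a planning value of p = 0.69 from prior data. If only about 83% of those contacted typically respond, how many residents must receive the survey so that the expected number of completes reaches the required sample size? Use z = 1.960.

Completed interviews needed: n₀ = 1.960² × 0.2139 / 0.060² ≈ 228.26 → 229.
At an 83% response rate, contacts needed = 229 / 0.83 ≈ 275.90 → 276.

276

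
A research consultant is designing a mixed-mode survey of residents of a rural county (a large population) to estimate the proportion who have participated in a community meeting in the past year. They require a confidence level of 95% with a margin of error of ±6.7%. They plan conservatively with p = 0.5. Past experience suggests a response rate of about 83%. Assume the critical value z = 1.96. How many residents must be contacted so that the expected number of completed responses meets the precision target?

258

Completed interviews needed: n₀ = 1.96² × 0.2500 / 0.067² ≈ 213.95 → 214.
At an 83% response rate, contacts needed = 214 / 0.83 ≈ 257.83 → 258.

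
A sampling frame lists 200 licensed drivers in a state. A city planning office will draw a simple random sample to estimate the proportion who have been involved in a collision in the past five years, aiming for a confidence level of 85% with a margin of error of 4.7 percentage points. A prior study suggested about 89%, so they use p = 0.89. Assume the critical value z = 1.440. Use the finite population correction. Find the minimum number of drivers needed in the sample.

64

Unadjusted: n₀ = 1.440² × 0.89 × 0.11 / 0.047² ≈ 91.90, so n₀ = 92.
Finite population correction with N = 200: n = n₀ / (1 + (n₀−1)/N) = 92 / (1 + 91/200) = 92 / 1.4550 ≈ 63.23.
Rounding up, n = 64.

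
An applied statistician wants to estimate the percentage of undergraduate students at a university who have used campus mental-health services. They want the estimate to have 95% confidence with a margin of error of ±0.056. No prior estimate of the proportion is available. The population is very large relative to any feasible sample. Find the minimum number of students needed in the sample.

307

For 95% confidence, z = 1.960.
With no prior estimate, use p = 0.5, giving p(1−p) = 0.25.
n = z²·p(1−p)/E² = 1.960² × 0.2500 / 0.056² = 3.8416 × 0.2500 / 0.003136 ≈ 306.25.
Rounding up gives n = 307.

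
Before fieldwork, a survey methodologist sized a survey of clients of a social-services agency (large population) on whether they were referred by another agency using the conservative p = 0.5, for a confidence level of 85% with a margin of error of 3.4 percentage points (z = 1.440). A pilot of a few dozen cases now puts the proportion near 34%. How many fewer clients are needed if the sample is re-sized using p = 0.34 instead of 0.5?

Conservative (p = 0.5): n = 1.440² × 0.25 / 0.034² ≈ 448.44 → 449.
Using p = 0.34: p(1−p) = 0.2244, so n = 1.440² × 0.2244 / 0.034² ≈ 402.52 → 403.
Reduction: 449 − 403 = 46.

46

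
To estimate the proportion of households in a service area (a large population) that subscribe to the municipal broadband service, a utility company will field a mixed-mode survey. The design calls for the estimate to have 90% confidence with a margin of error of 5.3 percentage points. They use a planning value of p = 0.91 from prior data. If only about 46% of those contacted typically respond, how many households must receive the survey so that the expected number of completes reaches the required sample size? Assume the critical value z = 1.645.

Completed interviews needed: n₀ = 1.645² × 0.0819 / 0.053² ≈ 78.90 → 79.
At a 46% response rate, contacts needed = 79 / 0.46 ≈ 171.74 → 172.

172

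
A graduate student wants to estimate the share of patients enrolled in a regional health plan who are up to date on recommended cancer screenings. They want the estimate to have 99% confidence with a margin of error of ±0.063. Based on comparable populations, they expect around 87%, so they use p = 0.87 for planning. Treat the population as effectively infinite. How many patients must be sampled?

For 99% confidence, z = 2.58.
With p = 0.87, p(1−p) = 0.1131.
n = z²·p(1−p)/E² = 2.58² × 0.1131 / 0.063² = 6.6564 × 0.1131 / 0.003969 ≈ 189.68.
Rounding up gives n = 190.

190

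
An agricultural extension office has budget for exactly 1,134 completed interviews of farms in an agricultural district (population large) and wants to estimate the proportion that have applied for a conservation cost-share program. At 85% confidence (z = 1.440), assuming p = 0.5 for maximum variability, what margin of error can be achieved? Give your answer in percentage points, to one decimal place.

SE(p̂) = √[p(1−p)/n] = √[0.2500/1134] = 0.01485.
E = z × SE = 1.440 × 0.01485 = 0.02138, or 2.1 percentage points.

2.1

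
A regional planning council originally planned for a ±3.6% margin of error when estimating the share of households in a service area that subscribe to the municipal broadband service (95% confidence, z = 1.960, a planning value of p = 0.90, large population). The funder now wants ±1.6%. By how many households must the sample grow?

1084

At ±3.6%: n = 1.960² × 0.0900 / 0.036² ≈ 266.78 → 267.
At ±1.6%: n = 1.960² × 0.0900 / 0.016² ≈ 1350.56 → 1351.
Additional respondents: 1351 − 267 = 1084.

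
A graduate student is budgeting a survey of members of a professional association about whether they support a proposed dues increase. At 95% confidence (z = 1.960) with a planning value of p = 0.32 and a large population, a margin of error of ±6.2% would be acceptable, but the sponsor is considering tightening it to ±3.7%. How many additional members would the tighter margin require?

393

At ±6.2%: n = 1.960² × 0.2176 / 0.062² ≈ 217.46 → 218.
At ±3.7%: n = 1.960² × 0.2176 / 0.037² ≈ 610.62 → 611.
Additional respondents: 611 − 218 = 393.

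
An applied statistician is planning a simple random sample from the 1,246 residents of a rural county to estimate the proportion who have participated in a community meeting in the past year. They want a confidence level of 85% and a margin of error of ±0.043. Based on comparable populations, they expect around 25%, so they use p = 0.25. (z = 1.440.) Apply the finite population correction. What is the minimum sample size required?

181

Unadjusted: n₀ = 1.440² × 0.25 × 0.75 / 0.043² ≈ 210.28, so n₀ = 211.
Finite population correction with N = 1,246: n = n₀ / (1 + (n₀−1)/N) = 211 / (1 + 210/1246) = 211 / 1.1685 ≈ 180.57.
Rounding up, n = 181.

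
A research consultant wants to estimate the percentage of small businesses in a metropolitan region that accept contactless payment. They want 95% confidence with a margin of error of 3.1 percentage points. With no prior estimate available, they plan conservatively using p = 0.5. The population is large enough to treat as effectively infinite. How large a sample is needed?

1000

For 95% confidence, z = 1.960.
With p = 0.5, p(1−p) = 0.25.
n = z²·p(1−p)/E² = 1.960² × 0.2500 / 0.031² = 3.8416 × 0.2500 / 0.000961 ≈ 999.38.
Rounding up gives n = 1000.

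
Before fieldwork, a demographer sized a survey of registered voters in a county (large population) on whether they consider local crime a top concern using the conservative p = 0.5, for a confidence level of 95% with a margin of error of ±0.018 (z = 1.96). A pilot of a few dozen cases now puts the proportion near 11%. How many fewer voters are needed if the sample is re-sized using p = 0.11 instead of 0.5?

Conservative (p = 0.5): n = 1.96² × 0.25 / 0.018² ≈ 2964.20 → 2965.
Using p = 0.11: p(1−p) = 0.0979, so n = 1.96² × 0.0979 / 0.018² ≈ 1160.78 → 1161.
Reduction: 2965 − 1161 = 1804.

1804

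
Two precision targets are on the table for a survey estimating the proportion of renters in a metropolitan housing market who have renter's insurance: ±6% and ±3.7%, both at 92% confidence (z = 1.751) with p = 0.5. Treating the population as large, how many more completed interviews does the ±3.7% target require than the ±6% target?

At ±6%: n = 1.751² × 0.2500 / 0.060² ≈ 212.92 → 213.
At ±3.7%: n = 1.751² × 0.2500 / 0.037² ≈ 559.90 → 560.
Additional respondents: 560 − 213 = 347.

347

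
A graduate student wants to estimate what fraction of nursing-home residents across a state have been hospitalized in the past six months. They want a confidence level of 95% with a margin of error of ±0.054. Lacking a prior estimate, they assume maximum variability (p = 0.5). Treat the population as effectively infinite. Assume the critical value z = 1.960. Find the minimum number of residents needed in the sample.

330

With p = 0.5, p(1−p) = 0.25.
n = z²·p(1−p)/E² = 1.960² × 0.2500 / 0.054² = 3.8416 × 0.2500 / 0.002916 ≈ 329.36.
Rounding up gives n = 330.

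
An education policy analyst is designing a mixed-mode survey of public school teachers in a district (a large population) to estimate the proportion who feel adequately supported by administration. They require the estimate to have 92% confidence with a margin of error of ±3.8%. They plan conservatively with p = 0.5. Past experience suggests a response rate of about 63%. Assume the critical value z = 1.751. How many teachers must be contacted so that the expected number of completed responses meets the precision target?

Completed interviews needed: n₀ = 1.751² × 0.2500 / 0.038² ≈ 530.82 → 531.
At a 63% response rate, contacts needed = 531 / 0.63 ≈ 842.86 → 843.

843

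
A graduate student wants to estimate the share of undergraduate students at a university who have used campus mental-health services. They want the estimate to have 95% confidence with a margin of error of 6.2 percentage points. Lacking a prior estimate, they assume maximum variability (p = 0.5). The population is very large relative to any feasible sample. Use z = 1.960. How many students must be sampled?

250

With p = 0.5, p(1−p) = 0.25.
n = z²·p(1−p)/E² = 1.960² × 0.2500 / 0.062² = 3.8416 × 0.2500 / 0.003844 ≈ 249.84.
Rounding up gives n = 250.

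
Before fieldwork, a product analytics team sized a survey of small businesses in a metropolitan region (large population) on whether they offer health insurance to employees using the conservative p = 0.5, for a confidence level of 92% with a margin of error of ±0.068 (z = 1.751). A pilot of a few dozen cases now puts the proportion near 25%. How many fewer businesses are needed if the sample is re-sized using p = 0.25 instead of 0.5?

41

Conservative (p = 0.5): n = 1.751² × 0.25 / 0.068² ≈ 165.77 → 166.
Using p = 0.25: p(1−p) = 0.1875, so n = 1.751² × 0.1875 / 0.068² ≈ 124.32 → 125.
Reduction: 166 − 125 = 41.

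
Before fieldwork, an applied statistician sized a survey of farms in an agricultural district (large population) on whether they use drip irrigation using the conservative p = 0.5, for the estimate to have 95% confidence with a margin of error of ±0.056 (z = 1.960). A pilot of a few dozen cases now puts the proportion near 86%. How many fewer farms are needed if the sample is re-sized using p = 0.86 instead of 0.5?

Conservative (p = 0.5): n = 1.960² × 0.25 / 0.056² ≈ 306.25 → 307.
Using p = 0.86: p(1−p) = 0.1204, so n = 1.960² × 0.1204 / 0.056² ≈ 147.49 → 148.
Reduction: 307 − 148 = 159.

159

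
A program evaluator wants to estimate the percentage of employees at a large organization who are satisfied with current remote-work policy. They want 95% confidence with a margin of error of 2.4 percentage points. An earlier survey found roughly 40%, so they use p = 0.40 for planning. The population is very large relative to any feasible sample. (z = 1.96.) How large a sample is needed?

1601

With p = 0.40, p(1−p) = 0.2400.
n = z²·p(1−p)/E² = 1.96² × 0.2400 / 0.024² = 3.8416 × 0.2400 / 0.000576 ≈ 1600.67.
Rounding up gives n = 1601.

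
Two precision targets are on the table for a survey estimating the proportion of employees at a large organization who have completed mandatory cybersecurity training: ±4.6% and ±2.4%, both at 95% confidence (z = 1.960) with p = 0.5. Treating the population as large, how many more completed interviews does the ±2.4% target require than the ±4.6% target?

At ±4.6%: n = 1.960² × 0.2500 / 0.046² ≈ 453.88 → 454.
At ±2.4%: n = 1.960² × 0.2500 / 0.024² ≈ 1667.36 → 1668.
Additional respondents: 1668 − 454 = 1214.

1214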